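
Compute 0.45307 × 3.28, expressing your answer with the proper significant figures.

0.45307 × 3.28 = 1.4860696
Multiplication/division keeps the fewest significant figures: 0.45307 → 5 s.f., 3.28 → 3 s.f.; limit is 3.
Rounded to 3 significant figures: 1.49.

1.49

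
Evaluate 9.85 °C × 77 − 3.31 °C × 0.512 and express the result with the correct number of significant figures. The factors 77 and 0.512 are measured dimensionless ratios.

9.85 × 77 = 758.45 → 7.6 × 10^2 °C (2 s.f., last digit at the 10^1 place).
3.31 × 0.512 = 1.69472 → 1.69 °C (3 s.f., last digit at the 10^-2 place).
Difference: 756.75528 °C; keep the coarser place, 10^1.
Result: 7.6 × 10^2 °C.

7.6 × 10^2 °C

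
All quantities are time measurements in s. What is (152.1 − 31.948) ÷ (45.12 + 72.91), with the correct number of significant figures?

152.1 − 31.948 = 120.152, limited to 1 d.p. → 4 s.f.; 45.12 + 72.91 = 118.03, limited to 2 d.p. → 5 s.f.
Carrying full precision, 120.152 ÷ 118.03 = 1.01797848005…; keep min(4, 5) = 4 s.f.
Rounded to 4 significant figures: 1.018.

1.018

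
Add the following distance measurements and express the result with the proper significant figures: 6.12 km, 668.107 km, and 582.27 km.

1256.50 km

6.12 km + 668.107 km + 582.27 km = 1256.497 km.
Addition/subtraction keeps the fewest decimal places: 6.12 → 2 decimal places, 668.107 → 3 decimal places, 582.27 → 2 decimal places; limit is 2.
Rounded to 2 decimal places: 1256.50 km.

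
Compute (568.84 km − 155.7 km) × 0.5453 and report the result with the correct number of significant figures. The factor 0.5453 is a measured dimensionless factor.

225.3 km

568.84 km − 155.7 km = 413.14 km; the difference is limited to 1 decimal place (4 s.f.).
Carrying full precision, 413.14 × 0.5453 = 225.285242 km; 0.5453 has 4 s.f., so the result keeps min(4, 4) = 4 s.f.
Rounded to 4 significant figures: 225.3 km.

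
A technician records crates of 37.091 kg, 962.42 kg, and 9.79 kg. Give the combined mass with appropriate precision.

1009.30 kg

37.091 kg + 962.42 kg + 9.79 kg = 1009.301 kg.
Addition/subtraction keeps the fewest decimal places: 37.091 → 3 decimal places, 962.42 → 2 decimal places, 9.79 → 2 decimal places; limit is 2.
Rounded to 2 decimal places: 1009.30 kg.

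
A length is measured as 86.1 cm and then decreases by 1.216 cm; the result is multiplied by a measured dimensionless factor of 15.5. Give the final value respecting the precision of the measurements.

1.32 × 10^3 cm

86.1 cm − 1.216 cm = 84.884 cm; the difference is limited to 1 decimal place (3 s.f.).
Carrying full precision, 84.884 × 15.5 = 1315.702 cm; 15.5 has 3 s.f., so the result keeps min(3, 3) = 3 s.f.
Rounded to 3 significant figures: 1.32 × 10^3 cm.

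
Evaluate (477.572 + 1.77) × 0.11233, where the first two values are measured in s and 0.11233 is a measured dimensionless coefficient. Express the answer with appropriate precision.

477.572 s + 1.77 s = 479.342 s; the sum is limited to 2 decimal places (5 s.f.).
Carrying full precision, 479.342 × 0.11233 = 53.84448686 s; 0.11233 has 5 s.f., so the result keeps min(5, 5) = 5 s.f.
Rounded to 5 significant figures: 53.844 s.

53.844 s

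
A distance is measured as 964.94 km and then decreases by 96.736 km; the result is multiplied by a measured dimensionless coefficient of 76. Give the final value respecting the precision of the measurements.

964.94 km − 96.736 km = 868.204 km; the difference is limited to 2 decimal places (5 s.f.).
Carrying full precision, 868.204 × 76 = 65983.504 km; 76 has 2 s.f., so the result keeps min(5, 2) = 2 s.f.
Rounded to 2 significant figures: 6.6 × 10^4 km.

6.6 × 10^4 km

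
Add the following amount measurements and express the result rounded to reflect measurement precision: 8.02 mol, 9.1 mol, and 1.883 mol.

19.0 mol

8.02 mol + 9.1 mol + 1.883 mol = 19.003 mol.
Addition/subtraction keeps the fewest decimal places: 8.02 → 2 decimal places, 9.1 → 1 decimal place, 1.883 → 3 decimal places; limit is 1.
Rounded to 1 decimal place: 19.0 mol.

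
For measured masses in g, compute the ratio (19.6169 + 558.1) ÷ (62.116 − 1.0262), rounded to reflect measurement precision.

9.457

19.6169 + 558.1 = 577.7169, limited to 1 d.p. → 4 s.f.; 62.116 − 1.0262 = 61.0898, limited to 3 d.p. → 5 s.f.
Carrying full precision, 577.7169 ÷ 61.0898 = 9.45684713324…; keep min(4, 5) = 4 s.f.
Rounded to 4 significant figures: 9.457.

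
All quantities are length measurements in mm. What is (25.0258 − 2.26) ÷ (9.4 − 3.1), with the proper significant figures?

3.6

25.0258 − 2.26 = 22.7658, limited to 2 d.p. → 4 s.f.; 9.4 − 3.1 = 6.3, limited to 1 d.p. → 2 s.f.
Carrying full precision, 22.7658 ÷ 6.3 = 3.61361904762…; keep min(4, 2) = 2 s.f.
Rounded to 2 significant figures: 3.6.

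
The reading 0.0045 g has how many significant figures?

2

0.0045: leading zeros are not significant.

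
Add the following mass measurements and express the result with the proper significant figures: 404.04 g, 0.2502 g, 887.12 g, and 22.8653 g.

1314.28 g

404.04 g + 0.2502 g + 887.12 g + 22.8653 g = 1314.2755 g.
Addition/subtraction keeps the fewest decimal places: 404.04 → 2 decimal places, 0.2502 → 4 decimal places, 887.12 → 2 decimal places, 22.8653 → 4 decimal places; limit is 2.
Rounded to 2 decimal places: 1314.28 g.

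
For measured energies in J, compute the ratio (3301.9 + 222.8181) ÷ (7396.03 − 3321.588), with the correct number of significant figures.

3301.9 + 222.8181 = 3524.7181, limited to 1 d.p. → 5 s.f.; 7396.03 − 3321.588 = 4074.442, limited to 2 d.p. → 6 s.f.
Carrying full precision, 3524.7181 ÷ 4074.442 = 0.865079954507…; keep min(5, 6) = 5 s.f.
Rounded to 5 significant figures: 0.86508.

0.86508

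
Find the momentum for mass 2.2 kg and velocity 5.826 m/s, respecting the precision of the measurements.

momentum = 2.2 kg × 5.826 m/s = 12.8172 kg·m/s.
2.2 has 2 significant figures; 5.826 has 4.
Division/multiplication keeps the fewest: 2 significant figures.
Rounded: 13 kg·m/s.

13 kg·m/s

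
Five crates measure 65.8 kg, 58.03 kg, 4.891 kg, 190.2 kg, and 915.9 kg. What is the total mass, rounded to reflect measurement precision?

65.8 kg + 58.03 kg + 4.891 kg + 190.2 kg + 915.9 kg = 1234.821 kg.
Addition/subtraction keeps the fewest decimal places: 65.8 → 1 decimal place, 58.03 → 2 decimal places, 4.891 → 3 decimal places, 190.2 → 1 decimal place, 915.9 → 1 decimal place; limit is 1.
Rounded to 1 decimal place: 1.2348 × 10³ kg.

1.2348 × 10³ kg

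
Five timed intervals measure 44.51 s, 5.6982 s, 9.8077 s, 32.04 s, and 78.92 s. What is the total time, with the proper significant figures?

170.98 s

44.51 s + 5.6982 s + 9.8077 s + 32.04 s + 78.92 s = 170.9759 s.
Addition/subtraction keeps the fewest decimal places: 44.51 → 2 decimal places, 5.6982 → 4 decimal places, 9.8077 → 4 decimal places, 32.04 → 2 decimal places, 78.92 → 2 decimal places; limit is 2.
Rounded to 2 decimal places: 170.98 s.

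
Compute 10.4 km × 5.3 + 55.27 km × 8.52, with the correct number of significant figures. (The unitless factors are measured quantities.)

526 km

10.4 × 5.3 = 55.12 → 55 km (2 s.f., last digit at the 10^0 place).
55.27 × 8.52 = 470.9004 → 471 km (3 s.f., last digit at the 10^0 place).
Sum: 526.0204 km; keep the coarser place, 10^0.
Result: 526 km.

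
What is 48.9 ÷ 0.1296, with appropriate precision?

48.9 ÷ 0.1296 = 377.314814815…
Multiplication/division keeps the fewest significant figures: 48.9 → 3 s.f., 0.1296 → 4 s.f.; limit is 3.
Rounded to 3 significant figures: 377.

377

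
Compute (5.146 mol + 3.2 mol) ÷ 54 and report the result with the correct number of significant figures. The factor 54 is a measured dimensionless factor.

5.146 mol + 3.2 mol = 8.346 mol; the sum is limited to 1 decimal place (2 s.f.).
Carrying full precision, 8.346 ÷ 54 = 0.154555555556… mol; 54 has 2 s.f., so the result keeps min(2, 2) = 2 s.f.
Rounded to 2 significant figures: 0.15 mol.

0.15 mol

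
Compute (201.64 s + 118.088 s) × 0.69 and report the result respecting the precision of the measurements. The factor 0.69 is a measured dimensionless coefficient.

2.2 × 10^2 s

201.64 s + 118.088 s = 319.728 s; the sum is limited to 2 decimal places (5 s.f.).
Carrying full precision, 319.728 × 0.69 = 220.61232 s; 0.69 has 2 s.f., so the result keeps min(5, 2) = 2 s.f.
Rounded to 2 significant figures: 2.2 × 10^2 s.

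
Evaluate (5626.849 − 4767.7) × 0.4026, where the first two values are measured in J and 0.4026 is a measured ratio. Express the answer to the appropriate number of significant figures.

345.9 J

5626.849 J − 4767.7 J = 859.149 J; the difference is limited to 1 decimal place (4 s.f.).
Carrying full precision, 859.149 × 0.4026 = 345.8933874 J; 0.4026 has 4 s.f., so the result keeps min(4, 4) = 4 s.f.
Rounded to 4 significant figures: 345.9 J.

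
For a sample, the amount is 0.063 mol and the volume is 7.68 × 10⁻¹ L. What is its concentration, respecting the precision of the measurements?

concentration = 0.063 mol ÷ 7.68 × 10⁻¹ L = 0.08203125 mol/L.
0.063 has 2 significant figures; 7.68 × 10⁻¹ has 3.
Division/multiplication keeps the fewest: 2 significant figures.
Rounded: 0.082 mol/L.

0.082 mol/L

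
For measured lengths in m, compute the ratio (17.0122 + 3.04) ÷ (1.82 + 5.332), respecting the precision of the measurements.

2.80

17.0122 + 3.04 = 20.0522, limited to 2 d.p. → 4 s.f.; 1.82 + 5.332 = 7.152, limited to 2 d.p. → 3 s.f.
Carrying full precision, 20.0522 ÷ 7.152 = 2.80371923937…; keep min(4, 3) = 3 s.f.
Rounded to 3 significant figures: 2.80.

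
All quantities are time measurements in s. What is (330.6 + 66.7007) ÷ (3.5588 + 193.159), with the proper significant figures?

330.6 + 66.7007 = 397.3007, limited to 1 d.p. → 4 s.f.; 3.5588 + 193.159 = 196.7178, limited to 3 d.p. → 6 s.f.
Carrying full precision, 397.3007 ÷ 196.7178 = 2.01964794238…; keep min(4, 6) = 4 s.f.
Rounded to 4 significant figures: 2.020.

2.020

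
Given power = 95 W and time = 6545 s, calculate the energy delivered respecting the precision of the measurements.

energy delivered = 95 W × 6545 s = 621775 J.
95 has 2 significant figures; 6545 has 4.
Division/multiplication keeps the fewest: 2 significant figures.
Rounded: 6.2 × 10⁵ J.

6.2 × 10⁵ J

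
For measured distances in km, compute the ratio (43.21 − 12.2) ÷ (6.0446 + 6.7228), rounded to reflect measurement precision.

2.43

43.21 − 12.2 = 31.01, limited to 1 d.p. → 3 s.f.; 6.0446 + 6.7228 = 12.7674, limited to 4 d.p. → 6 s.f.
Carrying full precision, 31.01 ÷ 12.7674 = 2.4288422075…; keep min(3, 6) = 3 s.f.
Rounded to 3 significant figures: 2.43.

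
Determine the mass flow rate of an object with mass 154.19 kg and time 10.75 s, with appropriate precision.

14.34 kg/s

mass flow rate = 154.19 kg ÷ 10.75 s = 14.343255814… kg/s.
154.19 has 5 significant figures; 10.75 has 4.
Division/multiplication keeps the fewest: 4 significant figures.
Rounded: 14.34 kg/s.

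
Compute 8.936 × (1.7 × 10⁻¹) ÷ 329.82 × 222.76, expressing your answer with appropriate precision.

1.0

8.936 × (1.7 × 10⁻¹) ÷ 329.82 × 222.76 = 1.02601167667…
Multiplication/division keeps the fewest significant figures: 8.936 → 4 s.f., 1.7 × 10⁻¹ → 2 s.f., 329.82 → 5 s.f., 222.76 → 5 s.f.; limit is 2.
Rounded to 2 significant figures: 1.0.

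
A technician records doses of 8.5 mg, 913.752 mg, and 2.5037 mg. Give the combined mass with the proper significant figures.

8.5 mg + 913.752 mg + 2.5037 mg = 924.7557 mg.
Addition/subtraction keeps the fewest decimal places: 8.5 → 1 decimal place, 913.752 → 3 decimal places, 2.5037 → 4 decimal places; limit is 1.
Rounded to 1 decimal place: 924.8 mg.

924.8 mg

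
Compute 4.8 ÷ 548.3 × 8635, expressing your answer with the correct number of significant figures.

76

4.8 ÷ 548.3 × 8635 = 75.5936531096…
Multiplication/division keeps the fewest significant figures: 4.8 → 2 s.f., 548.3 → 4 s.f., 8635 → 4 s.f.; limit is 2.
Rounded to 2 significant figures: 76.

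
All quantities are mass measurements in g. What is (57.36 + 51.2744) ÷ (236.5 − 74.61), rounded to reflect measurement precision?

57.36 + 51.2744 = 108.6344, limited to 2 d.p. → 5 s.f.; 236.5 − 74.61 = 161.89, limited to 1 d.p. → 4 s.f.
Carrying full precision, 108.6344 ÷ 161.89 = 0.67103835938…; keep min(5, 4) = 4 s.f.
Rounded to 4 significant figures: 0.6710.

0.6710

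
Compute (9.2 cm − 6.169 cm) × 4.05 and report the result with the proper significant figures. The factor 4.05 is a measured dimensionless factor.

12 cm

9.2 cm − 6.169 cm = 3.031 cm; the difference is limited to 1 decimal place (2 s.f.).
Carrying full precision, 3.031 × 4.05 = 12.27555 cm; 4.05 has 3 s.f., so the result keeps min(2, 3) = 2 s.f.
Rounded to 2 significant figures: 12 cm.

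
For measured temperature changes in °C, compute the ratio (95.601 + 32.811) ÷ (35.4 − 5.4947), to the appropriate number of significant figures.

95.601 + 32.811 = 128.412, limited to 3 d.p. → 6 s.f.; 35.4 − 5.4947 = 29.9053, limited to 1 d.p. → 3 s.f.
Carrying full precision, 128.412 ÷ 29.9053 = 4.2939545833…; keep min(6, 3) = 3 s.f.
Rounded to 3 significant figures: 4.29.

4.29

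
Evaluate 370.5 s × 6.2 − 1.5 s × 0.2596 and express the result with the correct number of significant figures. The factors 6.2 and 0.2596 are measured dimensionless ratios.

370.5 × 6.2 = 2297.1 → 2.3 × 10³ s (2 s.f., last digit at the 10^2 place).
1.5 × 0.2596 = 0.3894 → 0.39 s (2 s.f., last digit at the 10^-2 place).
Difference: 2296.7106 s; keep the coarser place, 10^2.
Result: 2.3 × 10³ s.

2.3 × 10³ s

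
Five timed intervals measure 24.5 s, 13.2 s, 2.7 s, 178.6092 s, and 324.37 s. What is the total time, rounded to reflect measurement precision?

543.4 s

24.5 s + 13.2 s + 2.7 s + 178.6092 s + 324.37 s = 543.3792 s.
Addition/subtraction keeps the fewest decimal places: 24.5 → 1 decimal place, 13.2 → 1 decimal place, 2.7 → 1 decimal place, 178.6092 → 4 decimal places, 324.37 → 2 decimal places; limit is 1.
Rounded to 1 decimal place: 543.4 s.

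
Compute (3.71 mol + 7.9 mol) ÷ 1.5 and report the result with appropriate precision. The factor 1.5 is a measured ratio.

3.71 mol + 7.9 mol = 11.61 mol; the sum is limited to 1 decimal place (3 s.f.).
Carrying full precision, 11.61 ÷ 1.5 = 7.74 mol; 1.5 has 2 s.f., so the result keeps min(3, 2) = 2 s.f.
Rounded to 2 significant figures: 7.7 mol.

7.7 mol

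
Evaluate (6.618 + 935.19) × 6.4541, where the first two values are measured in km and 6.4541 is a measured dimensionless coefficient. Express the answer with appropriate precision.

6.618 km + 935.19 km = 941.808 km; the sum is limited to 2 decimal places (5 s.f.).
Carrying full precision, 941.808 × 6.4541 = 6078.5230128 km; 6.4541 has 5 s.f., so the result keeps min(5, 5) = 5 s.f.
Rounded to 5 significant figures: 6078.5 km.

6078.5 km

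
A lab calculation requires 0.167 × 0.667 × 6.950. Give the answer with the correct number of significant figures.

7.74 × 10^-1

0.167 × 0.667 × 6.950 = 0.77415355
Multiplication/division keeps the fewest significant figures: 0.167 → 3 s.f., 0.667 → 3 s.f., 6.950 → 4 s.f.; limit is 3.
Rounded to 3 significant figures: 7.74 × 10^-1.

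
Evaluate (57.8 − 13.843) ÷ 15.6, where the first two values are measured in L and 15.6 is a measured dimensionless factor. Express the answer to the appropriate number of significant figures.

57.8 L − 13.843 L = 43.957 L; the difference is limited to 1 decimal place (3 s.f.).
Carrying full precision, 43.957 ÷ 15.6 = 2.81775641026… L; 15.6 has 3 s.f., so the result keeps min(3, 3) = 3 s.f.
Rounded to 3 significant figures: 2.82 L.

2.82 L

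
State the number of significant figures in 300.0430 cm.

300.0430: trailing zeros after a decimal point are significant; zeros between nonzero digits are significant.

7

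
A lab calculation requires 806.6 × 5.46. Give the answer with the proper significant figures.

806.6 × 5.46 = 4404.036
Multiplication/division keeps the fewest significant figures: 806.6 → 4 s.f., 5.46 → 3 s.f.; limit is 3.
Rounded to 3 significant figures: 4.40 × 10^3.

4.40 × 10^3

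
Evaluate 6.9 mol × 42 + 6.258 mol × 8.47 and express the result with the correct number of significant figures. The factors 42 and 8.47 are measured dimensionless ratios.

6.9 × 42 = 289.8 → 2.9 × 10^2 mol (2 s.f., last digit at the 10^1 place).
6.258 × 8.47 = 53.00526 → 53.0 mol (3 s.f., last digit at the 10^-1 place).
Sum: 342.80526 mol; keep the coarser place, 10^1.
Result: 3.4 × 10^2 mol.

3.4 × 10^2 mol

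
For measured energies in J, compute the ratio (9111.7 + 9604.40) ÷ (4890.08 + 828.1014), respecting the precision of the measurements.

3.27309

9111.7 + 9604.40 = 18716.10, limited to 1 d.p. → 6 s.f.; 4890.08 + 828.1014 = 5718.1814, limited to 2 d.p. → 6 s.f.
Carrying full precision, 18716.10 ÷ 5718.1814 = 3.27308608992…; keep min(6, 6) = 6 s.f.
Rounded to 6 significant figures: 3.27309.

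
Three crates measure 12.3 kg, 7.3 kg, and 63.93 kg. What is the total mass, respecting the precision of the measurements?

83.5 kg

12.3 kg + 7.3 kg + 63.93 kg = 83.53 kg.
Addition/subtraction keeps the fewest decimal places: 12.3 → 1 decimal place, 7.3 → 1 decimal place, 63.93 → 2 decimal places; limit is 1.
Rounded to 1 decimal place: 83.5 kg.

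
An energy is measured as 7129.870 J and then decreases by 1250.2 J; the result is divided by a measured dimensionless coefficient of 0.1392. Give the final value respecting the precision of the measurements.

7129.870 J − 1250.2 J = 5879.670 J; the difference is limited to 1 decimal place (5 s.f.).
Carrying full precision, 5879.670 ÷ 0.1392 = 42239.0086207… J; 0.1392 has 4 s.f., so the result keeps min(5, 4) = 4 s.f.
Rounded to 4 significant figures: 4.224 × 10⁴ J.

4.224 × 10⁴ J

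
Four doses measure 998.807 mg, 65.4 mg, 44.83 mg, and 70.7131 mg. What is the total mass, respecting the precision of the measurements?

1179.8 mg

998.807 mg + 65.4 mg + 44.83 mg + 70.7131 mg = 1179.7501 mg.
Addition/subtraction keeps the fewest decimal places: 998.807 → 3 decimal places, 65.4 → 1 decimal place, 44.83 → 2 decimal places, 70.7131 → 4 decimal places; limit is 1.
Rounded to 1 decimal place: 1179.8 mg.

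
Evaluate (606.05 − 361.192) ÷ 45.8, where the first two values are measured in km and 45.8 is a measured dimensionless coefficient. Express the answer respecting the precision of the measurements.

5.35 km

606.05 km − 361.192 km = 244.858 km; the difference is limited to 2 decimal places (5 s.f.).
Carrying full precision, 244.858 ÷ 45.8 = 5.34624454148… km; 45.8 has 3 s.f., so the result keeps min(5, 3) = 3 s.f.
Rounded to 3 significant figures: 5.35 km.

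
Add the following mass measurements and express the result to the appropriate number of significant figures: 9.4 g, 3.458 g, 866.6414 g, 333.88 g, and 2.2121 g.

9.4 g + 3.458 g + 866.6414 g + 333.88 g + 2.2121 g = 1215.5915 g.
Addition/subtraction keeps the fewest decimal places: 9.4 → 1 decimal place, 3.458 → 3 decimal places, 866.6414 → 4 decimal places, 333.88 → 2 decimal places, 2.2121 → 4 decimal places; limit is 1.
Rounded to 1 decimal place: 1215.6 g.

1215.6 g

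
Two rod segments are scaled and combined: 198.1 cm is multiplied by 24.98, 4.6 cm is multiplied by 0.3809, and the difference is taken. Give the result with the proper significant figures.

198.1 × 24.98 = 4948.538 → 4949 cm (4 s.f., last digit at the 10^0 place).
4.6 × 0.3809 = 1.75214 → 1.8 cm (2 s.f., last digit at the 10^-1 place).
Difference: 4946.78586 cm; keep the coarser place, 10^0.
Result: 4947 cm.

4947 cm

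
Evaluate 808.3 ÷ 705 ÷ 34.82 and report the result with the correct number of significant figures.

808.3 ÷ 705 ÷ 34.82 = 0.0329271919212…
Multiplication/division keeps the fewest significant figures: 808.3 → 4 s.f., 705 → 3 s.f., 34.82 → 4 s.f.; limit is 3.
Rounded to 3 significant figures: 0.0329.

0.0329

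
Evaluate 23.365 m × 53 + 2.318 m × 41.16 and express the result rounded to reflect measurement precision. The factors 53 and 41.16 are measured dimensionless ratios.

23.365 × 53 = 1238.345 → 1.2 × 10³ m (2 s.f., last digit at the 10^2 place).
2.318 × 41.16 = 95.40888 → 95.41 m (4 s.f., last digit at the 10^-2 place).
Sum: 1333.75388 m; keep the coarser place, 10^2.
Result: 1.3 × 10³ m.

1.3 × 10³ m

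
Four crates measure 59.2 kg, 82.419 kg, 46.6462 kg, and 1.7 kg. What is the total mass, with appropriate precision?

1.900 × 10² kg

59.2 kg + 82.419 kg + 46.6462 kg + 1.7 kg = 189.9652 kg.
Addition/subtraction keeps the fewest decimal places: 59.2 → 1 decimal place, 82.419 → 3 decimal places, 46.6462 → 4 decimal places, 1.7 → 1 decimal place; limit is 1.
Rounded to 1 decimal place: 1.900 × 10² kg.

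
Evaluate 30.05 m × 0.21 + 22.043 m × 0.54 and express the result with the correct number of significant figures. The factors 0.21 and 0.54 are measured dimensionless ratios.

30.05 × 0.21 = 6.3105 → 6.3 m (2 s.f., last digit at the 10^-1 place).
22.043 × 0.54 = 11.90322 → 12 m (2 s.f., last digit at the 10^0 place).
Sum: 18.21372 m; keep the coarser place, 10^0.
Result: 18 m.

18 m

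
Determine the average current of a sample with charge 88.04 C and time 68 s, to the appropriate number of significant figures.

average current = 88.04 C ÷ 68 s = 1.29470588235… A.
88.04 has 4 significant figures; 68 has 2.
Division/multiplication keeps the fewest: 2 significant figures.
Rounded: 1.3 A.

1.3 A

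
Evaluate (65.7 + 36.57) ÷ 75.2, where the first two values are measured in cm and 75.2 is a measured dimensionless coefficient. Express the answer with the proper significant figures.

65.7 cm + 36.57 cm = 102.27 cm; the sum is limited to 1 decimal place (4 s.f.).
Carrying full precision, 102.27 ÷ 75.2 = 1.35997340426… cm; 75.2 has 3 s.f., so the result keeps min(4, 3) = 3 s.f.
Rounded to 3 significant figures: 1.36 cm.

1.36 cm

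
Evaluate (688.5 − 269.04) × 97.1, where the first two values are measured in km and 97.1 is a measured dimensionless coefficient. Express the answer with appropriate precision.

4.07 × 10⁴ km

688.5 km − 269.04 km = 419.46 km; the difference is limited to 1 decimal place (4 s.f.).
Carrying full precision, 419.46 × 97.1 = 40729.566 km; 97.1 has 3 s.f., so the result keeps min(4, 3) = 3 s.f.
Rounded to 3 significant figures: 4.07 × 10⁴ km.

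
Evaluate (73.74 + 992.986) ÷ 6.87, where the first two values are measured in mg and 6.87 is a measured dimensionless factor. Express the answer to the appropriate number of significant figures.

73.74 mg + 992.986 mg = 1066.726 mg; the sum is limited to 2 decimal places (6 s.f.).
Carrying full precision, 1066.726 ÷ 6.87 = 155.273071325… mg; 6.87 has 3 s.f., so the result keeps min(6, 3) = 3 s.f.
Rounded to 3 significant figures: 1.55 × 10^2 mg.

1.55 × 10^2 mg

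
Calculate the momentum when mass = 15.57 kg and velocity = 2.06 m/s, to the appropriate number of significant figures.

32.1 kg·m/s

momentum = 15.57 kg × 2.06 m/s = 32.0742 kg·m/s.
15.57 has 4 significant figures; 2.06 has 3.
Division/multiplication keeps the fewest: 3 significant figures.
Rounded: 32.1 kg·m/s.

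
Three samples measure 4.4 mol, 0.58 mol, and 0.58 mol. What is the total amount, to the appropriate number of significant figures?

5.6 mol

4.4 mol + 0.58 mol + 0.58 mol = 5.56 mol.
Addition/subtraction keeps the fewest decimal places: 4.4 → 1 decimal place, 0.58 → 2 decimal places, 0.58 → 2 decimal places; limit is 1.
Rounded to 1 decimal place: 5.6 mol.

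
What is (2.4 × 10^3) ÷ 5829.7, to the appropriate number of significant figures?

(2.4 × 10^3) ÷ 5829.7 = 0.411684992367…
Multiplication/division keeps the fewest significant figures: 2.4 × 10^3 → 2 s.f., 5829.7 → 5 s.f.; limit is 2.
Rounded to 2 significant figures: 0.41.

0.41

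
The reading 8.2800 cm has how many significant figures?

5

8.2800: trailing zeros after a decimal point are significant.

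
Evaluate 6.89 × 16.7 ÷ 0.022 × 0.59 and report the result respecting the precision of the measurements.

3.1 × 10^3

6.89 × 16.7 ÷ 0.022 × 0.59 = 3085.78045455…
Multiplication/division keeps the fewest significant figures: 6.89 → 3 s.f., 16.7 → 3 s.f., 0.022 → 2 s.f., 0.59 → 2 s.f.; limit is 2.
Rounded to 2 significant figures: 3.1 × 10^3.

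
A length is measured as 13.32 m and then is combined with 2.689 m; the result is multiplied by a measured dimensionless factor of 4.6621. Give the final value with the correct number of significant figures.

13.32 m + 2.689 m = 16.009 m; the sum is limited to 2 decimal places (4 s.f.).
Carrying full precision, 16.009 × 4.6621 = 74.6355589 m; 4.6621 has 5 s.f., so the result keeps min(4, 5) = 4 s.f.
Rounded to 4 significant figures: 74.64 m.

74.64 m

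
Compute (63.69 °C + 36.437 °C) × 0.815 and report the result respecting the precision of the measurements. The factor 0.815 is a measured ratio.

81.6 °C

63.69 °C + 36.437 °C = 100.127 °C; the sum is limited to 2 decimal places (5 s.f.).
Carrying full precision, 100.127 × 0.815 = 81.603505 °C; 0.815 has 3 s.f., so the result keeps min(5, 3) = 3 s.f.
Rounded to 3 significant figures: 81.6 °C.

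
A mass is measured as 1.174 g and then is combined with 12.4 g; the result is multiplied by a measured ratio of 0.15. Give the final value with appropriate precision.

1.174 g + 12.4 g = 13.574 g; the sum is limited to 1 decimal place (3 s.f.).
Carrying full precision, 13.574 × 0.15 = 2.0361 g; 0.15 has 2 s.f., so the result keeps min(3, 2) = 2 s.f.
Rounded to 2 significant figures: 2.0 g.

2.0 g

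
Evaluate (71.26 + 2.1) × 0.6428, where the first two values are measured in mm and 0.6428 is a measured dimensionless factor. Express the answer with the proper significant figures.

47.2 mm

71.26 mm + 2.1 mm = 73.36 mm; the sum is limited to 1 decimal place (3 s.f.).
Carrying full precision, 73.36 × 0.6428 = 47.155808 mm; 0.6428 has 4 s.f., so the result keeps min(3, 4) = 3 s.f.
Rounded to 3 significant figures: 47.2 mm.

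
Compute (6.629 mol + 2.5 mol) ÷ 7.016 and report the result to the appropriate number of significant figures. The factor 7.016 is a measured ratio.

6.629 mol + 2.5 mol = 9.129 mol; the sum is limited to 1 decimal place (2 s.f.).
Carrying full precision, 9.129 ÷ 7.016 = 1.30116875713… mol; 7.016 has 4 s.f., so the result keeps min(2, 4) = 2 s.f.
Rounded to 2 significant figures: 1.3 mol.

1.3 mol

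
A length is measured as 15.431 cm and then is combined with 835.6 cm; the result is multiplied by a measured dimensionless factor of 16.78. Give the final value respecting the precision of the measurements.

15.431 cm + 835.6 cm = 851.031 cm; the sum is limited to 1 decimal place (4 s.f.).
Carrying full precision, 851.031 × 16.78 = 14280.30018 cm; 16.78 has 4 s.f., so the result keeps min(4, 4) = 4 s.f.
Rounded to 4 significant figures: 1.428 × 10^4 cm.

1.428 × 10^4 cm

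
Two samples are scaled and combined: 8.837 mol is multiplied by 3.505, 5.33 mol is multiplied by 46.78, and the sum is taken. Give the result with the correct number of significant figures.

280. mol

8.837 × 3.505 = 30.973685 → 30.97 mol (4 s.f., last digit at the 10^-2 place).
5.33 × 46.78 = 249.3374 → 249 mol (3 s.f., last digit at the 10^0 place).
Sum: 280.311085 mol; keep the coarser place, 10^0.
Result: 280. mol.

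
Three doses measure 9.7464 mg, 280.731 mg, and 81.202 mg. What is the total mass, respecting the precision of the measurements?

3.71679 × 10^2 mg

9.7464 mg + 280.731 mg + 81.202 mg = 371.6794 mg.
Addition/subtraction keeps the fewest decimal places: 9.7464 → 4 decimal places, 280.731 → 3 decimal places, 81.202 → 3 decimal places; limit is 3.
Rounded to 3 decimal places: 3.71679 × 10^2 mg.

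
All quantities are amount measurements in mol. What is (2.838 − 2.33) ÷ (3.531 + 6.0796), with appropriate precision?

0.053

2.838 − 2.33 = 0.508, limited to 2 d.p. → 2 s.f.; 3.531 + 6.0796 = 9.6106, limited to 3 d.p. → 4 s.f.
Carrying full precision, 0.508 ÷ 9.6106 = 0.0528583022912…; keep min(2, 4) = 2 s.f.
Rounded to 2 significant figures: 0.053.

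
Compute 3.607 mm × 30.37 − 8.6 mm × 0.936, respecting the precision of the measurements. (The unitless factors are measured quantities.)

101.5 mm

3.607 × 30.37 = 109.54459 → 1.095 × 10² mm (4 s.f., last digit at the 10^-1 place).
8.6 × 0.936 = 8.0496 → 8.0 mm (2 s.f., last digit at the 10^-1 place).
Difference: 101.49499 mm; keep the coarser place, 10^-1.
Result: 101.5 mm.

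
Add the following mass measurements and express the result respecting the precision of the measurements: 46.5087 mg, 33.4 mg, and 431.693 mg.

46.5087 mg + 33.4 mg + 431.693 mg = 511.6017 mg.
Addition/subtraction keeps the fewest decimal places: 46.5087 → 4 decimal places, 33.4 → 1 decimal place, 431.693 → 3 decimal places; limit is 1.
Rounded to 1 decimal place: 511.6 mg.

511.6 mg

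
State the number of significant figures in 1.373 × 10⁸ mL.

1.373 × 10⁸: in scientific notation every digit of the coefficient is significant.

4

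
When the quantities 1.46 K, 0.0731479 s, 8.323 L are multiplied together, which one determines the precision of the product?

1.46 K

1.46 K → 3 s.f.; 0.0731479 s → 6 s.f.; 8.323 L → 4 s.f.
The fewest is 3 significant figures, from 1.46 K.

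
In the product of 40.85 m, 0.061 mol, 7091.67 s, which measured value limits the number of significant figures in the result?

40.85 m → 4 s.f.; 0.061 mol → 2 s.f.; 7091.67 s → 6 s.f.
The fewest is 2 significant figures, from 0.061 mol.

0.061 mol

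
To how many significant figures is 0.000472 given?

3

0.000472: leading zeros are not significant.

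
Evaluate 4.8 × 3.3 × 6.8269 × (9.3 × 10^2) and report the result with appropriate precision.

4.8 × 3.3 × 6.8269 × (9.3 × 10^2) = 100568.42928
Multiplication/division keeps the fewest significant figures: 4.8 → 2 s.f., 3.3 → 2 s.f., 6.8269 → 5 s.f., 9.3 × 10^2 → 2 s.f.; limit is 2.
Rounded to 2 significant figures: 1.0 × 10^5.

1.0 × 10^5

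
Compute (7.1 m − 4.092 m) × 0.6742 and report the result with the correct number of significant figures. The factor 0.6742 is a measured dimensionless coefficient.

7.1 m − 4.092 m = 3.008 m; the difference is limited to 1 decimal place (2 s.f.).
Carrying full precision, 3.008 × 0.6742 = 2.0279936 m; 0.6742 has 4 s.f., so the result keeps min(2, 4) = 2 s.f.
Rounded to 2 significant figures: 2.0 m.

2.0 m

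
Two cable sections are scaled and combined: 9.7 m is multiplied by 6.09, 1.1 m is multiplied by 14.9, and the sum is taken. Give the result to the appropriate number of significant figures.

75 m

9.7 × 6.09 = 59.073 → 59 m (2 s.f., last digit at the 10^0 place).
1.1 × 14.9 = 16.39 → 16 m (2 s.f., last digit at the 10^0 place).
Sum: 75.463 m; keep the coarser place, 10^0.
Result: 75 m.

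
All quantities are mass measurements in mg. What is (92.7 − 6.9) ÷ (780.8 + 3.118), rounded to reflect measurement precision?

0.109

92.7 − 6.9 = 85.8, limited to 1 d.p. → 3 s.f.; 780.8 + 3.118 = 783.918, limited to 1 d.p. → 4 s.f.
Carrying full precision, 85.8 ÷ 783.918 = 0.10945022311…; keep min(3, 4) = 3 s.f.
Rounded to 3 significant figures: 0.109.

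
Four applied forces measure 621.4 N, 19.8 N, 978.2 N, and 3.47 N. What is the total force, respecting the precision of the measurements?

621.4 N + 19.8 N + 978.2 N + 3.47 N = 1622.87 N.
Addition/subtraction keeps the fewest decimal places: 621.4 → 1 decimal place, 19.8 → 1 decimal place, 978.2 → 1 decimal place, 3.47 → 2 decimal places; limit is 1.
Rounded to 1 decimal place: 1.6229 × 10^3 N.

1.6229 × 10^3 N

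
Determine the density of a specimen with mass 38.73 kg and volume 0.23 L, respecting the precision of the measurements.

density = 38.73 kg ÷ 0.23 L = 168.391304348… kg/L.
38.73 has 4 significant figures; 0.23 has 2.
Division/multiplication keeps the fewest: 2 significant figures.
Rounded: 1.7 × 10² kg/L.

1.7 × 10² kg/L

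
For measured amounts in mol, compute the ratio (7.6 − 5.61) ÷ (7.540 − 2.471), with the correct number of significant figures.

0.39

7.6 − 5.61 = 1.99, limited to 1 d.p. → 2 s.f.; 7.540 − 2.471 = 5.069, limited to 3 d.p. → 4 s.f.
Carrying full precision, 1.99 ÷ 5.069 = 0.392582363385…; keep min(2, 4) = 2 s.f.
Rounded to 2 significant figures: 0.39.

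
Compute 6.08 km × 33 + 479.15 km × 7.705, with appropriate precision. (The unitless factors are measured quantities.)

3.89 × 10^3 km

6.08 × 33 = 200.64 → 2.0 × 10^2 km (2 s.f., last digit at the 10^1 place).
479.15 × 7.705 = 3691.85075 → 3692 km (4 s.f., last digit at the 10^0 place).
Sum: 3892.49075 km; keep the coarser place, 10^1.
Result: 3.89 × 10^3 km.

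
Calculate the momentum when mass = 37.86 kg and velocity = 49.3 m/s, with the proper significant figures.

momentum = 37.86 kg × 49.3 m/s = 1866.498 kg·m/s.
37.86 has 4 significant figures; 49.3 has 3.
Division/multiplication keeps the fewest: 3 significant figures.
Rounded: 1.87 × 10³ kg·m/s.

1.87 × 10³ kg·m/s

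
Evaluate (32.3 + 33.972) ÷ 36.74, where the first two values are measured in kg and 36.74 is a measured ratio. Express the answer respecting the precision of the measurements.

1.80 kg

32.3 kg + 33.972 kg = 66.272 kg; the sum is limited to 1 decimal place (3 s.f.).
Carrying full precision, 66.272 ÷ 36.74 = 1.8038105607… kg; 36.74 has 4 s.f., so the result keeps min(3, 4) = 3 s.f.
Rounded to 3 significant figures: 1.80 kg.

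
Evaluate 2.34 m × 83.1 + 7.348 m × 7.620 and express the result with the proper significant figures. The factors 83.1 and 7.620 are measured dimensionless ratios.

250. m

2.34 × 83.1 = 194.454 → 194 m (3 s.f., last digit at the 10^0 place).
7.348 × 7.620 = 55.99176 → 55.99 m (4 s.f., last digit at the 10^-2 place).
Sum: 250.44576 m; keep the coarser place, 10^0.
Result: 250. m.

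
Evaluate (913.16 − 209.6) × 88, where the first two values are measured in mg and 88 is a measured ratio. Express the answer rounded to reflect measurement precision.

913.16 mg − 209.6 mg = 703.56 mg; the difference is limited to 1 decimal place (4 s.f.).
Carrying full precision, 703.56 × 88 = 61913.28 mg; 88 has 2 s.f., so the result keeps min(4, 2) = 2 s.f.
Rounded to 2 significant figures: 6.2 × 10^4 mg.

6.2 × 10^4 mg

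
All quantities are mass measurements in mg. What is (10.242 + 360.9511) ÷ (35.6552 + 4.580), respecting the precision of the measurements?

10.242 + 360.9511 = 371.1931, limited to 3 d.p. → 6 s.f.; 35.6552 + 4.580 = 40.2352, limited to 3 d.p. → 5 s.f.
Carrying full precision, 371.1931 ÷ 40.2352 = 9.22558108323…; keep min(6, 5) = 5 s.f.
Rounded to 5 significant figures: 9.2256.

9.2256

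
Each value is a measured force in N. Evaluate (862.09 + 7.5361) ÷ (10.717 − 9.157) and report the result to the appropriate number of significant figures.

557.5

862.09 + 7.5361 = 869.6261, limited to 2 d.p. → 5 s.f.; 10.717 − 9.157 = 1.560, limited to 3 d.p. → 4 s.f.
Carrying full precision, 869.6261 ÷ 1.560 = 557.452628205…; keep min(5, 4) = 4 s.f.
Rounded to 4 significant figures: 557.5.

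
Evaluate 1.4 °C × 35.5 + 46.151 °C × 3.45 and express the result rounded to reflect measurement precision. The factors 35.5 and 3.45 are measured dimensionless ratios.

1.4 × 35.5 = 49.7 → 5.0 × 10^1 °C (2 s.f., last digit at the 10^0 place).
46.151 × 3.45 = 159.22095 → 159 °C (3 s.f., last digit at the 10^0 place).
Sum: 208.92095 °C; keep the coarser place, 10^0.
Result: 209 °C.

209 °C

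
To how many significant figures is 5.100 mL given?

5.100: trailing zeros after a decimal point are significant.

4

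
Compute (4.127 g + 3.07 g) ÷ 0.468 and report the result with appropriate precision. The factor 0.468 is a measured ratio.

15.4 g

4.127 g + 3.07 g = 7.197 g; the sum is limited to 2 decimal places (3 s.f.).
Carrying full precision, 7.197 ÷ 0.468 = 15.3782051282… g; 0.468 has 3 s.f., so the result keeps min(3, 3) = 3 s.f.
Rounded to 3 significant figures: 15.4 g.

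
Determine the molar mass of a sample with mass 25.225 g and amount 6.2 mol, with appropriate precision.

molar mass = 25.225 g ÷ 6.2 mol = 4.0685483871… g/mol.
25.225 has 5 significant figures; 6.2 has 2.
Division/multiplication keeps the fewest: 2 significant figures.
Rounded: 4.1 g/mol.

4.1 g/mol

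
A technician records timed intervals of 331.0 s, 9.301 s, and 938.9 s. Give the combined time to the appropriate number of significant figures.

331.0 s + 9.301 s + 938.9 s = 1279.201 s.
Addition/subtraction keeps the fewest decimal places: 331.0 → 1 decimal place, 9.301 → 3 decimal places, 938.9 → 1 decimal place; limit is 1.
Rounded to 1 decimal place: 1279.2 s.

1279.2 s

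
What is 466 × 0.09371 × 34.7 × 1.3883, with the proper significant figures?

466 × 0.09371 × 34.7 × 1.3883 = 2103.70409833…
Multiplication/division keeps the fewest significant figures: 466 → 3 s.f., 0.09371 → 4 s.f., 34.7 → 3 s.f., 1.3883 → 5 s.f.; limit is 3.
Rounded to 3 significant figures: 2.10 × 10³.

2.10 × 10³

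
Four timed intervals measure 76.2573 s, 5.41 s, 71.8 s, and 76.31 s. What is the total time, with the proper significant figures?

76.2573 s + 5.41 s + 71.8 s + 76.31 s = 229.7773 s.
Addition/subtraction keeps the fewest decimal places: 76.2573 → 4 decimal places, 5.41 → 2 decimal places, 71.8 → 1 decimal place, 76.31 → 2 decimal places; limit is 1.
Rounded to 1 decimal place: 2.298 × 10² s.

2.298 × 10² s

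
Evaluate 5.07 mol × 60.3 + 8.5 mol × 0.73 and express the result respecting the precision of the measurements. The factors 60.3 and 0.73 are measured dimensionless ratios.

5.07 × 60.3 = 305.721 → 306 mol (3 s.f., last digit at the 10^0 place).
8.5 × 0.73 = 6.205 → 6.2 mol (2 s.f., last digit at the 10^-1 place).
Sum: 311.926 mol; keep the coarser place, 10^0.
Result: 312 mol.

312 mol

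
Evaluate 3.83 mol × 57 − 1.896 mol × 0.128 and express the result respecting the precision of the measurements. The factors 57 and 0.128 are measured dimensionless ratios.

2.2 × 10² mol

3.83 × 57 = 218.31 → 2.2 × 10² mol (2 s.f., last digit at the 10^1 place).
1.896 × 0.128 = 0.242688 → 0.243 mol (3 s.f., last digit at the 10^-3 place).
Difference: 218.067312 mol; keep the coarser place, 10^1.
Result: 2.2 × 10² mol.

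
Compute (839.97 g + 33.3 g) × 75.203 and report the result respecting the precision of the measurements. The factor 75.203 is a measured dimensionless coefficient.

839.97 g + 33.3 g = 873.27 g; the sum is limited to 1 decimal place (4 s.f.).
Carrying full precision, 873.27 × 75.203 = 65672.52381 g; 75.203 has 5 s.f., so the result keeps min(4, 5) = 4 s.f.
Rounded to 4 significant figures: 6.567 × 10⁴ g.

6.567 × 10⁴ g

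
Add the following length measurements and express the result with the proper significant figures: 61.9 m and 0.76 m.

62.7 m

61.9 m + 0.76 m = 62.66 m.
Addition/subtraction keeps the fewest decimal places: 61.9 → 1 decimal place, 0.76 → 2 decimal places; limit is 1.
Rounded to 1 decimal place: 62.7 m.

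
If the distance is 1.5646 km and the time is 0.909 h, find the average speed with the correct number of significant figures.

average speed = 1.5646 km ÷ 0.909 h = 1.72123212321… km/h.
1.5646 has 5 significant figures; 0.909 has 3.
Division/multiplication keeps the fewest: 3 significant figures.
Rounded: 1.72 km/h.

1.72 km/h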